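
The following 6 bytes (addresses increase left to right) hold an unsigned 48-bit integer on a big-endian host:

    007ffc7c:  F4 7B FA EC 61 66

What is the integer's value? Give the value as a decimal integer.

Big-endian: lowest address holds the most-significant byte.
The bytes are already most-significant first: 0xF47BFAEC6166.
0xF47BFAEC6166 = 268813327950182.

268813327950182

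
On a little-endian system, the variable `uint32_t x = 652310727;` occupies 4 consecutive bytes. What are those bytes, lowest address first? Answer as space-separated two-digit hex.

652310727 in hexadecimal, padded to 32 bits, is 0x26E178C7.
Split into bytes (most-significant first): 26 E1 78 C7.
Little-endian stores the least-significant byte at the lowest address.
So at ascending addresses the bytes are C7 78 E1 26.

C7 78 E1 26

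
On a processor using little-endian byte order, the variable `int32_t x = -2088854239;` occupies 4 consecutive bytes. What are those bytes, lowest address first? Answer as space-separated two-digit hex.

21 9D 7E 83

Two's complement of -2088854239 in 32 bits: 2088854239 = 0x7C8162DF; invert → 0x837E9D20; add 1 → 0x837E9D21.
Split into bytes (most-significant first): 83 7E 9D 21.
Little-endian: lowest address holds the least-significant byte.
So at ascending addresses the bytes are 21 9D 7E 83.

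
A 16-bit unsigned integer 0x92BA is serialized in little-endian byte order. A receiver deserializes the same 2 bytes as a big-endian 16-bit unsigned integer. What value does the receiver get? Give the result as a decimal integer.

Stored little-endian, the bytes at ascending addresses are BA 92.
Read back as big-endian, the last byte is least significant, giving 0xBA92.
0xBA92 = 47762.

47762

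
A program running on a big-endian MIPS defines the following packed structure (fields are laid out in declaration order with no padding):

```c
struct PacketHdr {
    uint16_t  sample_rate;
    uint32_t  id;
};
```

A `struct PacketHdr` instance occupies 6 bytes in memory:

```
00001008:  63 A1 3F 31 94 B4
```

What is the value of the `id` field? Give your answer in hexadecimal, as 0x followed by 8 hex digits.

`id` follows `sample_rate` (2 bytes), so it starts at byte offset 2 and occupies 4 bytes.
Bytes at offsets 2..5: 3F 31 94 B4.
Big-endian stores the most-significant byte at the lowest address.
The bytes are already most-significant first: 0x3F3194B4.

0x3F3194B4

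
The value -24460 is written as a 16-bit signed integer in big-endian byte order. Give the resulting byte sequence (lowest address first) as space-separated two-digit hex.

A0 74

Two's complement of -24460 in 16 bits: 24460 = 0x5F8C; invert → 0xA073; add 1 → 0xA074.
Split into bytes (most-significant first): A0 74.
In big-endian order the high byte comes first in memory.
So the memory order matches the most-significant-first order: A0 74.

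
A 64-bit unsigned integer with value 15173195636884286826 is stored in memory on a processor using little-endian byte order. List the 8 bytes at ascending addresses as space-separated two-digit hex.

15173195636884286826 in hexadecimal, padded to 64 bits, is 0xD292050A6BFEAD6A.
Split into bytes (most-significant first): D2 92 05 0A 6B FE AD 6A.
Little-endian stores the least-significant byte at the lowest address.
So at ascending addresses the bytes are 6A AD FE 6B 0A 05 92 D2.

6A AD FE 6B 0A 05 92 D2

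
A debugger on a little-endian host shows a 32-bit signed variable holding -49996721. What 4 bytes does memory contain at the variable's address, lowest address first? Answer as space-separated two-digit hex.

4F 1C 05 FD

Two's complement of -49996721 in 32 bits: 49996721 = 0x02FAE3B1; invert → 0xFD051C4E; add 1 → 0xFD051C4F.
Split into bytes (most-significant first): FD 05 1C 4F.
Little-endian: lowest address holds the least-significant byte.
So at ascending addresses the bytes are 4F 1C 05 FD.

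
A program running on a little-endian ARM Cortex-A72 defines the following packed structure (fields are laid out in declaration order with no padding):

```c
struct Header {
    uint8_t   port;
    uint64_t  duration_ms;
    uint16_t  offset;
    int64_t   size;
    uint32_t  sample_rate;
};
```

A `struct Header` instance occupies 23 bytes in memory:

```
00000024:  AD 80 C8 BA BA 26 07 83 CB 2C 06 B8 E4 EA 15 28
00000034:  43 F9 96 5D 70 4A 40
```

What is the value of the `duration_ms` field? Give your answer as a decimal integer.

`duration_ms` follows `port` (1 byte), so it starts at byte offset 1 and occupies 8 bytes.
Bytes at offsets 1..8: 80 C8 BA BA 26 07 83 CB.
Little-endian stores the least-significant byte at the lowest address.
Reassemble most-significant byte first: CB 83 07 26 BA BA C8 80 → 0xCB830726BABAC880.
0xCB830726BABAC880 = 14664572674571421824.

14664572674571421824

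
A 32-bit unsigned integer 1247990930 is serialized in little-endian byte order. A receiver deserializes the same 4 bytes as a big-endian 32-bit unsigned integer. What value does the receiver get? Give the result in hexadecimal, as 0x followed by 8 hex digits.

0x92D4624A

1247990930 in 32-bit hexadecimal is 0x4A62D492.
Stored little-endian, the bytes at ascending addresses are 92 D4 62 4A.
Read back as big-endian, the last byte is least significant, giving 0x92D4624A.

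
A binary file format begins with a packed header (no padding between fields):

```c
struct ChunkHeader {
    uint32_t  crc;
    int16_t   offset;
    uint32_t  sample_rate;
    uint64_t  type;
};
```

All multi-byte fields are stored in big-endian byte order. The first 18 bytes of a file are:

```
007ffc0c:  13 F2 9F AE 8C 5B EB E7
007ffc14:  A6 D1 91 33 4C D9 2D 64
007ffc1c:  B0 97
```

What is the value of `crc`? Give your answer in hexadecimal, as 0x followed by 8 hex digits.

0x13F29FAE

`crc` is the first field, at byte offset 0, occupying 4 bytes.
Bytes at offsets 0..3: 13 F2 9F AE.
Big-endian: lowest address holds the most-significant byte.
The bytes are already most-significant first: 0x13F29FAE.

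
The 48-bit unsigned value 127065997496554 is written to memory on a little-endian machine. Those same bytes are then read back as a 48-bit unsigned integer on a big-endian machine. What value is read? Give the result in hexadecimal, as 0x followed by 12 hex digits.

127065997496554 in 48-bit hexadecimal is 0x7390DBA4D0EA.
Stored little-endian, the bytes at ascending addresses are EA D0 A4 DB 90 73.
Read back as big-endian, the last byte is least significant, giving 0xEAD0A4DB9073.

0xEAD0A4DB9073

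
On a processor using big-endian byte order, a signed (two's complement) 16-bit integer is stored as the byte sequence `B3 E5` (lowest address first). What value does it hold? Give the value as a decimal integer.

-19483

Big-endian: lowest address holds the most-significant byte.
The bytes are already most-significant first: 0xB3E5.
Top bit is set, so as a signed 16-bit value this is 0xB3E5 − 2^16 = -19483.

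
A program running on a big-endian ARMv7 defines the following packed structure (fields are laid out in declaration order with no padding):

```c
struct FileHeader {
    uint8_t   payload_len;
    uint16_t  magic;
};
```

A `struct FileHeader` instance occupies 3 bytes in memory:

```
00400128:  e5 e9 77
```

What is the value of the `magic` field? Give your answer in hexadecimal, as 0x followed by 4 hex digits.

`magic` follows `payload_len` (1 byte), so it starts at byte offset 1 and occupies 2 bytes.
Bytes at offsets 1..2: E9 77.
In big-endian order the high byte comes first in memory.
The bytes are already most-significant first: 0xE977.

0xE977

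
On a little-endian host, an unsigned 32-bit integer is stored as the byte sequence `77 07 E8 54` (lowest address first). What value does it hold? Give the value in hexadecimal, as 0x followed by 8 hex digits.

0x54E80777

Little-endian: lowest address holds the least-significant byte.
Reassemble most-significant byte first: 54 E8 07 77 → 0x54E80777.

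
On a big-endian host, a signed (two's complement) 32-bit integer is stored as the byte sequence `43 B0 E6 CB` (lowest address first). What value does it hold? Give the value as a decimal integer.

In big-endian order the high byte comes first in memory.
The bytes are already most-significant first: 0x43B0E6CB.
0x43B0E6CB = 1135666891.

1135666891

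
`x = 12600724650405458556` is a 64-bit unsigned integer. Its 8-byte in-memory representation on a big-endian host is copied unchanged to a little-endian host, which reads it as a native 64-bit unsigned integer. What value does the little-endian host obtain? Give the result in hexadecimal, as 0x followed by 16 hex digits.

0x7CF2ECDB4EC4DEAE

12600724650405458556 in 64-bit hexadecimal is 0xAEDEC44EDBECF27C.
Stored big-endian, the bytes at ascending addresses are AE DE C4 4E DB EC F2 7C.
Read back as little-endian, the first byte is least significant, giving 0x7CF2ECDB4EC4DEAE.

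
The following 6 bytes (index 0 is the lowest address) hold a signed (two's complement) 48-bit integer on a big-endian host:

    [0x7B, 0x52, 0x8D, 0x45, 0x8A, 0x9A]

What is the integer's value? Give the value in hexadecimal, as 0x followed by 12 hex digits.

In big-endian order the high byte comes first in memory.
The bytes are already most-significant first: 0x7B528D458A9A.

0x7B528D458A9A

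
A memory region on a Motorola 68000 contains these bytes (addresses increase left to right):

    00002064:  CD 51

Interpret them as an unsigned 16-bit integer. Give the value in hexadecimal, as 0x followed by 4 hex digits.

0xCD51

Big-endian stores the most-significant byte at the lowest address.
The bytes are already most-significant first: 0xCD51.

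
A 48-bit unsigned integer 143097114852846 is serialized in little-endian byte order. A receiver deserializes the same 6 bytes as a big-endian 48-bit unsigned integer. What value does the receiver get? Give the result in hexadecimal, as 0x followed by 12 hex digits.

143097114852846 in 48-bit hexadecimal is 0x822564B2FDEE.
Stored little-endian, the bytes at ascending addresses are EE FD B2 64 25 82.
Read back as big-endian, the last byte is least significant, giving 0xEEFDB2642582.

0xEEFDB2642582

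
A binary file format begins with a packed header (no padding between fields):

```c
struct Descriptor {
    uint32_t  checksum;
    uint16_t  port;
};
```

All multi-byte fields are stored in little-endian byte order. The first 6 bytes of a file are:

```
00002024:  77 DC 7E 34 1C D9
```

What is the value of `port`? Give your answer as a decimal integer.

`port` follows `checksum` (4 bytes), so it starts at byte offset 4 and occupies 2 bytes.
Bytes at offsets 4..5: 1C D9.
In little-endian order the low byte comes first in memory.
Reassemble most-significant byte first: D9 1C → 0xD91C.
0xD91C = 55580.

55580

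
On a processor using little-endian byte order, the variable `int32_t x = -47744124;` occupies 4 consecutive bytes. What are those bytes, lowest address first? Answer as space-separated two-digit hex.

84 7B 27 FD

Two's complement of -47744124 in 32 bits: 47744124 = 0x02D8847C; invert → 0xFD277B83; add 1 → 0xFD277B84.
Split into bytes (most-significant first): FD 27 7B 84.
In little-endian order the low byte comes first in memory.
So at ascending addresses the bytes are 84 7B 27 FD.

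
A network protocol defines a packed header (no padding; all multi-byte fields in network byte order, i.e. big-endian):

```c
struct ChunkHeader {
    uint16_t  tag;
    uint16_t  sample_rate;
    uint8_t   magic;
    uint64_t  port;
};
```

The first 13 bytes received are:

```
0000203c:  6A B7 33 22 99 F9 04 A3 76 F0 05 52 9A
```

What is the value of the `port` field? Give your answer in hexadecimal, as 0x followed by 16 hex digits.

0xF904A376F005529A

`port` follows `tag` (2 B), `sample_rate` (2 B), `magic` (1 B), so it starts at offset 2 + 2 + 1 = 5 and occupies 8 bytes.
Bytes at offsets 5..12: F9 04 A3 76 F0 05 52 9A.
Big-endian: lowest address holds the most-significant byte.
The bytes are already most-significant first: 0xF904A376F005529A.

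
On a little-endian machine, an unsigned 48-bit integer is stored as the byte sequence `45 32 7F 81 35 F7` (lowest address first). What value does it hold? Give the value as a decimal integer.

271809177924165

Little-endian: lowest address holds the least-significant byte.
Reassemble most-significant byte first: F7 35 81 7F 32 45 → 0xF735817F3245.
0xF735817F3245 = 271809177924165.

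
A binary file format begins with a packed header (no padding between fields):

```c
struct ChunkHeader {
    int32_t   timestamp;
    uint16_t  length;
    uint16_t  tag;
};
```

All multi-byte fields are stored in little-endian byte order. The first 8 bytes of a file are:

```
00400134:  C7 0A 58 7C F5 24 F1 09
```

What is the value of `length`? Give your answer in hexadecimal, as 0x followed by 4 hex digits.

0x24F5

`length` follows `timestamp` (4 bytes), so it starts at byte offset 4 and occupies 2 bytes.
Bytes at offsets 4..5: F5 24.
Little-endian: lowest address holds the least-significant byte.
Reassemble most-significant byte first: 24 F5 → 0x24F5.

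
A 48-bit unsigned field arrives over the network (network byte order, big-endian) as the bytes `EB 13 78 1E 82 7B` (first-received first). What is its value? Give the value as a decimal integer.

258468852171387

Big-endian stores the most-significant byte at the lowest address.
The bytes are already most-significant first: 0xEB13781E827B.
0xEB13781E827B = 258468852171387.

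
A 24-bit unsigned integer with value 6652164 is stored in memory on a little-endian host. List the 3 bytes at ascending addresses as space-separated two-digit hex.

04 81 65

6652164 in hexadecimal, padded to 24 bits, is 0x658104.
Split into bytes (most-significant first): 65 81 04.
Little-endian: lowest address holds the least-significant byte.
So at ascending addresses the bytes are 04 81 65.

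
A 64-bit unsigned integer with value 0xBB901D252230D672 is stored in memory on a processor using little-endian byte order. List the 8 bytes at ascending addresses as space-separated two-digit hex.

72 D6 30 22 25 1D 90 BB

Split into bytes (most-significant first): BB 90 1D 25 22 30 D6 72.
Little-endian: lowest address holds the least-significant byte.
So at ascending addresses the bytes are 72 D6 30 22 25 1D 90 BB.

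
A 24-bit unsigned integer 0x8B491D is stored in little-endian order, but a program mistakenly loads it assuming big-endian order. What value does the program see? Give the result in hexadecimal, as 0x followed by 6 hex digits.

0x1D498B

Stored little-endian, the bytes at ascending addresses are 1D 49 8B.
Read back as big-endian, the last byte is least significant, giving 0x1D498B.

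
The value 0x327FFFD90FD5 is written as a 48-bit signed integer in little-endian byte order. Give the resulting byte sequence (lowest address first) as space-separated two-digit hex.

D5 0F D9 FF 7F 32

Split into bytes (most-significant first): 32 7F FF D9 0F D5.
In little-endian order the low byte comes first in memory.
So at ascending addresses the bytes are D5 0F D9 FF 7F 32.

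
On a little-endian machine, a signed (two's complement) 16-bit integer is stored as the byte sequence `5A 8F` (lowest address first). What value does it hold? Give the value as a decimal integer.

-28838

In little-endian order the low byte comes first in memory.
Reassemble most-significant byte first: 8F 5A → 0x8F5A.
Top bit is set, so as a signed 16-bit value this is 0x8F5A − 2^16 = -28838.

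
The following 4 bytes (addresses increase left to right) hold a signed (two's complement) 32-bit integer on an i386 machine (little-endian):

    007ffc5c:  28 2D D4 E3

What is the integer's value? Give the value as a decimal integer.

-472634072

Little-endian: lowest address holds the least-significant byte.
Reassemble most-significant byte first: E3 D4 2D 28 → 0xE3D42D28.
Top bit is set, so as a signed 32-bit value this is 0xE3D42D28 − 2^32 = -472634072.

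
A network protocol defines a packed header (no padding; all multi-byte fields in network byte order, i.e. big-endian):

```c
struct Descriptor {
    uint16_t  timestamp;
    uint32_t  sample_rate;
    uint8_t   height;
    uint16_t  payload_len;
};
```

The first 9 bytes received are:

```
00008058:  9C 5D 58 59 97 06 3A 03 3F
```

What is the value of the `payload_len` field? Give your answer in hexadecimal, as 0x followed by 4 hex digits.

`payload_len` follows `timestamp` (2 B), `sample_rate` (4 B), `height` (1 B), so it starts at offset 2 + 4 + 1 = 7 and occupies 2 bytes.
Bytes at offsets 7..8: 03 3F.
In big-endian order the high byte comes first in memory.
The bytes are already most-significant first: 0x033F.

0x033F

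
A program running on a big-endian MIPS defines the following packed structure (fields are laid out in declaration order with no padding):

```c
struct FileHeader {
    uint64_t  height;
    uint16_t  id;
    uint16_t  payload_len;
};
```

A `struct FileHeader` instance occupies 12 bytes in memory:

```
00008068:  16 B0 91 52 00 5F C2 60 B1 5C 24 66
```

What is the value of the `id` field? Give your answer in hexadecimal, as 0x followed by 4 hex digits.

`id` follows `height` (8 bytes), so it starts at byte offset 8 and occupies 2 bytes.
Bytes at offsets 8..9: B1 5C.
Big-endian: lowest address holds the most-significant byte.
The bytes are already most-significant first: 0xB15C.

0xB15C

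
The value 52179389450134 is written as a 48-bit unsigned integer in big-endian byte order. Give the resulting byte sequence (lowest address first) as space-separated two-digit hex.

52179389450134 in hexadecimal, padded to 48 bits, is 0x2F74F5F90796.
Split into bytes (most-significant first): 2F 74 F5 F9 07 96.
In big-endian order the high byte comes first in memory.
So the memory order matches the most-significant-first order: 2F 74 F5 F9 07 96.

2F 74 F5 F9 07 96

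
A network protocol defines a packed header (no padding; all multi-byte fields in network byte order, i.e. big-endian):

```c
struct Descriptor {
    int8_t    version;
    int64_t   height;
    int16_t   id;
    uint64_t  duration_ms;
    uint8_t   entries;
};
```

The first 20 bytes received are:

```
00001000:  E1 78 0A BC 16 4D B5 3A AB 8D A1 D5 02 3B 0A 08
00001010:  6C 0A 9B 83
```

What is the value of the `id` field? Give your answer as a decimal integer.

`id` follows `version` (1 B), `height` (8 B), so it starts at offset 1 + 8 = 9 and occupies 2 bytes.
Bytes at offsets 9..10: 8D A1.
Big-endian stores the most-significant byte at the lowest address.
The bytes are already most-significant first: 0x8DA1.
Top bit is set, so as a signed 16-bit value this is 0x8DA1 − 2^16 = -29279.

-29279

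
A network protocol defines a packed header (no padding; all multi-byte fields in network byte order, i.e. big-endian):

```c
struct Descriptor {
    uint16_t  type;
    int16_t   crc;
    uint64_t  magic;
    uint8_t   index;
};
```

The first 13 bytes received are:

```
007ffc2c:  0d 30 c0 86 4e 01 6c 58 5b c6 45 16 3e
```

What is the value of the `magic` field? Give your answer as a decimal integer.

`magic` follows `type` (2 B), `crc` (2 B), so it starts at offset 2 + 2 = 4 and occupies 8 bytes.
Bytes at offsets 4..11: 4E 01 6C 58 5B C6 45 16.
Big-endian stores the most-significant byte at the lowest address.
The bytes are already most-significant first: 0x4E016C585BC64516.
0x4E016C585BC64516 = 5620892936687731990.

5620892936687731990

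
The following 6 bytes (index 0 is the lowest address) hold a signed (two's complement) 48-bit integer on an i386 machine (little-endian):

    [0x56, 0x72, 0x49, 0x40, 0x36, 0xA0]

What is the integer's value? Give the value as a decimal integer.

-105320109477290

In little-endian order the low byte comes first in memory.
Reassemble most-significant byte first: A0 36 40 49 72 56 → 0xA03640497256.
Top bit is set, so as a signed 48-bit value this is 0xA03640497256 − 2^48 = -105320109477290.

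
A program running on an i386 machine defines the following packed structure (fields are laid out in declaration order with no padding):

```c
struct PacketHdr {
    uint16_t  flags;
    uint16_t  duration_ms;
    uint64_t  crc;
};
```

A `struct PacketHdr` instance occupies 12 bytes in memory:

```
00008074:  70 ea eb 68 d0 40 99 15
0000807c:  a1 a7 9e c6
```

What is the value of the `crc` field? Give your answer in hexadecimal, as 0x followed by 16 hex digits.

`crc` follows `flags` (2 B), `duration_ms` (2 B), so it starts at offset 2 + 2 = 4 and occupies 8 bytes.
Bytes at offsets 4..11: D0 40 99 15 A1 A7 9E C6.
Little-endian: lowest address holds the least-significant byte.
Reassemble most-significant byte first: C6 9E A7 A1 15 99 40 D0 → 0xC69EA7A1159940D0.

0xC69EA7A1159940D0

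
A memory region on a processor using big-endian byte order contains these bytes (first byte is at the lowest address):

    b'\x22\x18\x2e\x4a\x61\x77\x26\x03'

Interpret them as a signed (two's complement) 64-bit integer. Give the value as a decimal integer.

2456764493728261635

Big-endian: lowest address holds the most-significant byte.
The bytes are already most-significant first: 0x22182E4A61772603.
0x22182E4A61772603 = 2456764493728261635.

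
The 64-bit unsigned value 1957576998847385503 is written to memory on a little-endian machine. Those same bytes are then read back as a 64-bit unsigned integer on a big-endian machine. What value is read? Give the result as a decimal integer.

11461597988262324763

1957576998847385503 in 64-bit hexadecimal is 0x1B2AB5E8A4C60F9F.
Stored little-endian, the bytes at ascending addresses are 9F 0F C6 A4 E8 B5 2A 1B.
Read back as big-endian, the last byte is least significant, giving 0x9F0FC6A4E8B52A1B.
0x9F0FC6A4E8B52A1B = 11461597988262324763.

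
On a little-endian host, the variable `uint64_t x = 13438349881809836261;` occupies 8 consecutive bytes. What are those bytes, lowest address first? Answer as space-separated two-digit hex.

13438349881809836261 in hexadecimal, padded to 64 bits, is 0xBA7E9C04A0B018E5.
Split into bytes (most-significant first): BA 7E 9C 04 A0 B0 18 E5.
Little-endian stores the least-significant byte at the lowest address.
So at ascending addresses the bytes are E5 18 B0 A0 04 9C 7E BA.

E5 18 B0 A0 04 9C 7E BA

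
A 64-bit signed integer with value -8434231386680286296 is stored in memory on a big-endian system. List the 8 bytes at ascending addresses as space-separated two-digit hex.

8A F3 97 3D 83 78 A3 A8

Two's complement of -8434231386680286296 in 64 bits: 8434231386680286296 = 0x750C68C27C875C58; invert → 0x8AF3973D8378A3A7; add 1 → 0x8AF3973D8378A3A8.
Split into bytes (most-significant first): 8A F3 97 3D 83 78 A3 A8.
In big-endian order the high byte comes first in memory.
So the memory order matches the most-significant-first order: 8A F3 97 3D 83 78 A3 A8.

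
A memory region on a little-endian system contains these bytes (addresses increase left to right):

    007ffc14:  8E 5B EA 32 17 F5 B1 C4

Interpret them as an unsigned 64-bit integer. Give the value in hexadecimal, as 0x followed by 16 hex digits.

0xC4B1F51732EA5B8E

In little-endian order the low byte comes first in memory.
Reassemble most-significant byte first: C4 B1 F5 17 32 EA 5B 8E → 0xC4B1F51732EA5B8E.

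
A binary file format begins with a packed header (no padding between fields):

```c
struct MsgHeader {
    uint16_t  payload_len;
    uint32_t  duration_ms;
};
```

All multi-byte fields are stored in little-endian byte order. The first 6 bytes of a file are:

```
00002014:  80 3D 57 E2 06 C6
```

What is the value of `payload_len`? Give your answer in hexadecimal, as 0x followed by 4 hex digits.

`payload_len` is the first field, at byte offset 0, occupying 2 bytes.
Bytes at offsets 0..1: 80 3D.
Little-endian stores the least-significant byte at the lowest address.
Reassemble most-significant byte first: 3D 80 → 0x3D80.

0x3D80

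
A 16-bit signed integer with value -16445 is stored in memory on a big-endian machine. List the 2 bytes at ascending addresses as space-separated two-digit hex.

Two's complement of -16445 in 16 bits: 16445 = 0x403D; invert → 0xBFC2; add 1 → 0xBFC3.
Split into bytes (most-significant first): BF C3.
Big-endian stores the most-significant byte at the lowest address.
So the memory order matches the most-significant-first order: BF C3.

BF C3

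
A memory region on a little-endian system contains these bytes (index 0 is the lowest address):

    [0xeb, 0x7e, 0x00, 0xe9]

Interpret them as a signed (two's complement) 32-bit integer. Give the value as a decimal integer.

In little-endian order the low byte comes first in memory.
Reassemble most-significant byte first: E9 00 7E EB → 0xE9007EEB.
Top bit is set, so as a signed 32-bit value this is 0xE9007EEB − 2^32 = -385843477.

-385843477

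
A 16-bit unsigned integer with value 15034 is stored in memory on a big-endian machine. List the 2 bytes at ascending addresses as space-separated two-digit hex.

15034 in hexadecimal, padded to 16 bits, is 0x3ABA.
Split into bytes (most-significant first): 3A BA.
Big-endian stores the most-significant byte at the lowest address.
So the memory order matches the most-significant-first order: 3A BA.

3A BA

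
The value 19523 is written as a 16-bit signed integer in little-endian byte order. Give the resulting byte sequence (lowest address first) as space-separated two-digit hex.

19523 in hexadecimal, padded to 16 bits, is 0x4C43.
Split into bytes (most-significant first): 4C 43.
Little-endian stores the least-significant byte at the lowest address.
So at ascending addresses the bytes are 43 4C.

43 4C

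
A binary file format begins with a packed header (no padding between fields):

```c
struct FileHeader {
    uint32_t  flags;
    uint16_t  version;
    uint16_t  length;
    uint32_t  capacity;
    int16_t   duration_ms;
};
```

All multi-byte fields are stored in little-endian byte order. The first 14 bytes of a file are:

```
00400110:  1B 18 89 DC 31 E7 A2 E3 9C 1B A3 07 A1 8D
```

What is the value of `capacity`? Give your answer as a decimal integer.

`capacity` follows `flags` (4 B), `version` (2 B), `length` (2 B), so it starts at offset 4 + 2 + 2 = 8 and occupies 4 bytes.
Bytes at offsets 8..11: 9C 1B A3 07.
Little-endian stores the least-significant byte at the lowest address.
Reassemble most-significant byte first: 07 A3 1B 9C → 0x07A31B9C.
0x07A31B9C = 128129948.

128129948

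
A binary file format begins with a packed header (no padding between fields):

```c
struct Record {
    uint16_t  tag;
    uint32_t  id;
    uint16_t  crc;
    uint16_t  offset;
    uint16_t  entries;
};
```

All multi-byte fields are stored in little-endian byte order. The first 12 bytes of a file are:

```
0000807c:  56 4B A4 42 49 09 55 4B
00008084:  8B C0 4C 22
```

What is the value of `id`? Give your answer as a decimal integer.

155796132

`id` follows `tag` (2 bytes), so it starts at byte offset 2 and occupies 4 bytes.
Bytes at offsets 2..5: A4 42 49 09.
Little-endian: lowest address holds the least-significant byte.
Reassemble most-significant byte first: 09 49 42 A4 → 0x094942A4.
0x094942A4 = 155796132.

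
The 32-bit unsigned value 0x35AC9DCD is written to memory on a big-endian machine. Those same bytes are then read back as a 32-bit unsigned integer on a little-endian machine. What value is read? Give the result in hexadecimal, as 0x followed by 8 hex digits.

Stored big-endian, the bytes at ascending addresses are 35 AC 9D CD.
Read back as little-endian, the first byte is least significant, giving 0xCD9DAC35.

0xCD9DAC35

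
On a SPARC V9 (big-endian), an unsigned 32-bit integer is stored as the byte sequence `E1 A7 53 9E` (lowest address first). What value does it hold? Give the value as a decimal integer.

Big-endian: lowest address holds the most-significant byte.
The bytes are already most-significant first: 0xE1A7539E.
0xE1A7539E = 3785839518.

3785839518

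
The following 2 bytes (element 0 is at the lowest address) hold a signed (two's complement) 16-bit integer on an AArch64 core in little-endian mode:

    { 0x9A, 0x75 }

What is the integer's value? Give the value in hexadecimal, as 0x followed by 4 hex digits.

Little-endian: lowest address holds the least-significant byte.
Reassemble most-significant byte first: 75 9A → 0x759A.

0x759A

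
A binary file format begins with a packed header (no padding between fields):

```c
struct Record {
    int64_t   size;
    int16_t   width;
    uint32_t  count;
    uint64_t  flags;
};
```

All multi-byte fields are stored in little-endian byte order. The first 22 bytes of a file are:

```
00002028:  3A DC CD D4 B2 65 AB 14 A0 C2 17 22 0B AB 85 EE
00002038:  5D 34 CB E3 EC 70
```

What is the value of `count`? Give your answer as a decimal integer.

`count` follows `size` (8 B), `width` (2 B), so it starts at offset 8 + 2 = 10 and occupies 4 bytes.
Bytes at offsets 10..13: 17 22 0B AB.
Little-endian stores the least-significant byte at the lowest address.
Reassemble most-significant byte first: AB 0B 22 17 → 0xAB0B2217.
0xAB0B2217 = 2869633559.

2869633559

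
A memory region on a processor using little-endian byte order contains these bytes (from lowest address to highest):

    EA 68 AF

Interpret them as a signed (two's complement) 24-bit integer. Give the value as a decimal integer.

Little-endian: lowest address holds the least-significant byte.
Reassemble most-significant byte first: AF 68 EA → 0xAF68EA.
Top bit is set, so as a signed 24-bit value this is 0xAF68EA − 2^24 = -5281558.

-5281558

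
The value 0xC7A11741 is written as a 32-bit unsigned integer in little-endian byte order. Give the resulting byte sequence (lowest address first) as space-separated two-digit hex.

41 17 A1 C7

Split into bytes (most-significant first): C7 A1 17 41.
In little-endian order the low byte comes first in memory.
So at ascending addresses the bytes are 41 17 A1 C7.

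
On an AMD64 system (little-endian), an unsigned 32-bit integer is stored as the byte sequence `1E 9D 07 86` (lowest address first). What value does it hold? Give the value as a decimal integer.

In little-endian order the low byte comes first in memory.
Reassemble most-significant byte first: 86 07 9D 1E → 0x86079D1E.
0x86079D1E = 2248645918.

2248645918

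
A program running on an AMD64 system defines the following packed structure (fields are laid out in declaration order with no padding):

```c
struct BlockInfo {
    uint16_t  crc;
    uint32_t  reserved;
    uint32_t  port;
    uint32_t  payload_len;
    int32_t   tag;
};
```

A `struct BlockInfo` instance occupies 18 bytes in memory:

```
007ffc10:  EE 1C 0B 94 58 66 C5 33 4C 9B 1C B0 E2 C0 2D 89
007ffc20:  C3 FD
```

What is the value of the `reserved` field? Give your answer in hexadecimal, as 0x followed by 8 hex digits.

`reserved` follows `crc` (2 bytes), so it starts at byte offset 2 and occupies 4 bytes.
Bytes at offsets 2..5: 0B 94 58 66.
Little-endian stores the least-significant byte at the lowest address.
Reassemble most-significant byte first: 66 58 94 0B → 0x6658940B.

0x6658940B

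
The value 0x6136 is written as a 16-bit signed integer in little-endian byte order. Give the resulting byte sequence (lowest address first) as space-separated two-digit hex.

36 61

Split into bytes (most-significant first): 61 36.
In little-endian order the low byte comes first in memory.
So at ascending addresses the bytes are 36 61.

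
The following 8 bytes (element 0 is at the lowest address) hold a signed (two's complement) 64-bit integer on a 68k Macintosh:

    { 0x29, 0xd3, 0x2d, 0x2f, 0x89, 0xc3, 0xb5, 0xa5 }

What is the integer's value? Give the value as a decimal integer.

Big-endian stores the most-significant byte at the lowest address.
The bytes are already most-significant first: 0x29D32D2F89C3B5A5.
0x29D32D2F89C3B5A5 = 3013802257839011237.

3013802257839011237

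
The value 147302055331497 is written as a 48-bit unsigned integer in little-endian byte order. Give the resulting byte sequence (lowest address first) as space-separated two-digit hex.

A9 C6 AE 6E F8 85

147302055331497 in hexadecimal, padded to 48 bits, is 0x85F86EAEC6A9.
Split into bytes (most-significant first): 85 F8 6E AE C6 A9.
In little-endian order the low byte comes first in memory.
So at ascending addresses the bytes are A9 C6 AE 6E F8 85.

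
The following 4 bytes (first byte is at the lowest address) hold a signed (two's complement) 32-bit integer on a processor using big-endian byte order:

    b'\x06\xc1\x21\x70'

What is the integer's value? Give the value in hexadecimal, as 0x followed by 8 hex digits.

0x06C12170

In big-endian order the high byte comes first in memory.
The bytes are already most-significant first: 0x06C12170.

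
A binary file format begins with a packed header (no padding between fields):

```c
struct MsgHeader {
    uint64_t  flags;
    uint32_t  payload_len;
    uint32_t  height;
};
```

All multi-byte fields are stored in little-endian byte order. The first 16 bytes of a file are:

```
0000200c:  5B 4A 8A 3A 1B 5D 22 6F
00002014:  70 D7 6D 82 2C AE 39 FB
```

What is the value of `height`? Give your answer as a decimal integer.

4214861356

`height` follows `flags` (8 B), `payload_len` (4 B), so it starts at offset 8 + 4 = 12 and occupies 4 bytes.
Bytes at offsets 12..15: 2C AE 39 FB.
Little-endian: lowest address holds the least-significant byte.
Reassemble most-significant byte first: FB 39 AE 2C → 0xFB39AE2C.
0xFB39AE2C = 4214861356.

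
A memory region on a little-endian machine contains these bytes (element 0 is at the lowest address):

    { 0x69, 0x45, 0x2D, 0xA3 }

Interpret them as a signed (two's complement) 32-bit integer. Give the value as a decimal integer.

In little-endian order the low byte comes first in memory.
Reassemble most-significant byte first: A3 2D 45 69 → 0xA32D4569.
Top bit is set, so as a signed 32-bit value this is 0xA32D4569 − 2^32 = -1557314199.

-1557314199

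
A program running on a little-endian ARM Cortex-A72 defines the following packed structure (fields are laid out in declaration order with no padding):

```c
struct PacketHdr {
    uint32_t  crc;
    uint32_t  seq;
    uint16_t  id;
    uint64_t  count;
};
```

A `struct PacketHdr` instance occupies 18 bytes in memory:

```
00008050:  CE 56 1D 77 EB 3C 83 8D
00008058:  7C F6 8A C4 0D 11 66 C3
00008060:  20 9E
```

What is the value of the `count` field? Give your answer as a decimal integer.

11394321900387550346

`count` follows `crc` (4 B), `seq` (4 B), `id` (2 B), so it starts at offset 4 + 4 + 2 = 10 and occupies 8 bytes.
Bytes at offsets 10..17: 8A C4 0D 11 66 C3 20 9E.
Little-endian stores the least-significant byte at the lowest address.
Reassemble most-significant byte first: 9E 20 C3 66 11 0D C4 8A → 0x9E20C366110DC48A.
0x9E20C366110DC48A = 11394321900387550346.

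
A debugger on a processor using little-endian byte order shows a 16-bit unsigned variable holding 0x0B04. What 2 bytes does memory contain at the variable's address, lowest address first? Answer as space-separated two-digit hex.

Split into bytes (most-significant first): 0B 04.
Little-endian: lowest address holds the least-significant byte.
So at ascending addresses the bytes are 04 0B.

04 0B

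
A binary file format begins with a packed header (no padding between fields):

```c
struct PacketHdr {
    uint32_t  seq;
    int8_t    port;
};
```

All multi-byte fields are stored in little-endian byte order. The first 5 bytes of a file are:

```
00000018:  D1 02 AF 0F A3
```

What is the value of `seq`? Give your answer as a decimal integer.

263127761

`seq` is the first field, at byte offset 0, occupying 4 bytes.
Bytes at offsets 0..3: D1 02 AF 0F.
Little-endian: lowest address holds the least-significant byte.
Reassemble most-significant byte first: 0F AF 02 D1 → 0x0FAF02D1.
0x0FAF02D1 = 263127761.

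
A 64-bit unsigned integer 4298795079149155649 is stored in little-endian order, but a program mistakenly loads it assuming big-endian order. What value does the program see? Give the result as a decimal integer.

4752952605303613499

4298795079149155649 in 64-bit hexadecimal is 0x3BA8635936E1F541.
Stored little-endian, the bytes at ascending addresses are 41 F5 E1 36 59 63 A8 3B.
Read back as big-endian, the last byte is least significant, giving 0x41F5E1365963A83B.
0x41F5E1365963A83B = 4752952605303613499.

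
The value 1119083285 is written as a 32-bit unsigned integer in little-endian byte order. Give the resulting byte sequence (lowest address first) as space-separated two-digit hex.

15 DB B3 42

1119083285 in hexadecimal, padded to 32 bits, is 0x42B3DB15.
Split into bytes (most-significant first): 42 B3 DB 15.
In little-endian order the low byte comes first in memory.
So at ascending addresses the bytes are 15 DB B3 42.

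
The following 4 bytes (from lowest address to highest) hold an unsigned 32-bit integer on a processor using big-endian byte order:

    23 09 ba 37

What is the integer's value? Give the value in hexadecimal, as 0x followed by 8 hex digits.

Big-endian stores the most-significant byte at the lowest address.
The bytes are already most-significant first: 0x2309BA37.

0x2309BA37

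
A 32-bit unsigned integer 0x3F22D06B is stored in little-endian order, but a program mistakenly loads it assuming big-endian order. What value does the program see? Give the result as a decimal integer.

1808802367

Stored little-endian, the bytes at ascending addresses are 6B D0 22 3F.
Read back as big-endian, the last byte is least significant, giving 0x6BD0223F.
0x6BD0223F = 1808802367.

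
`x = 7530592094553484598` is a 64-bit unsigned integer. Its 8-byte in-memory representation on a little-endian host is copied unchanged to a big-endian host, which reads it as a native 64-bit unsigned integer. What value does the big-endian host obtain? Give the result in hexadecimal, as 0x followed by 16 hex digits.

7530592094553484598 in 64-bit hexadecimal is 0x6882099C7839AD36.
Stored little-endian, the bytes at ascending addresses are 36 AD 39 78 9C 09 82 68.
Read back as big-endian, the last byte is least significant, giving 0x36AD39789C098268.

0x36AD39789C098268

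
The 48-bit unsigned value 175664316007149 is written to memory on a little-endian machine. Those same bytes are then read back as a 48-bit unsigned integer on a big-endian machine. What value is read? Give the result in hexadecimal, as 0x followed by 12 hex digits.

0xEDC22709C49F

175664316007149 in 48-bit hexadecimal is 0x9FC40927C2ED.
Stored little-endian, the bytes at ascending addresses are ED C2 27 09 C4 9F.
Read back as big-endian, the last byte is least significant, giving 0xEDC22709C49F.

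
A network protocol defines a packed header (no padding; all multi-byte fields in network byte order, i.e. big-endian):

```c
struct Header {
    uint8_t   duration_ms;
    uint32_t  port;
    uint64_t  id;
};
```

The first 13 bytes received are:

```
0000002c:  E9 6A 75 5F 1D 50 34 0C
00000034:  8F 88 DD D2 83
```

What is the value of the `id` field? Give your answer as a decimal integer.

`id` follows `duration_ms` (1 B), `port` (4 B), so it starts at offset 1 + 4 = 5 and occupies 8 bytes.
Bytes at offsets 5..12: 50 34 0C 8F 88 DD D2 83.
Big-endian: lowest address holds the most-significant byte.
The bytes are already most-significant first: 0x50340C8F88DDD283.
0x50340C8F88DDD283 = 5779258032439284355.

5779258032439284355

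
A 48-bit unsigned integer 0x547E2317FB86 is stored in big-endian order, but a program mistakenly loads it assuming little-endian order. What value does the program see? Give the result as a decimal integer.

148412983115348

Stored big-endian, the bytes at ascending addresses are 54 7E 23 17 FB 86.
Read back as little-endian, the first byte is least significant, giving 0x86FB17237E54.
0x86FB17237E54 = 148412983115348.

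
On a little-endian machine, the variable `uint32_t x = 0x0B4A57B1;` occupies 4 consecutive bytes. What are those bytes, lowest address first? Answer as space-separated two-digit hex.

B1 57 4A 0B

Split into bytes (most-significant first): 0B 4A 57 B1.
Little-endian stores the least-significant byte at the lowest address.
So at ascending addresses the bytes are B1 57 4A 0B.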